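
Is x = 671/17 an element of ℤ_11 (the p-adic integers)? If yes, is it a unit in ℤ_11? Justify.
x ∈ ℤ_11 but not a unit; v_11(x) = 1 > 0

ℤ_11 = {x ∈ ℚ_11 : v_11(x) ≥ 0} and ℤ_11^× = {x ∈ ℤ_11 : v_11(x) = 0}. Here v_11(671/17) = v_11(num) − v_11(den) = 1; compare against these criteria.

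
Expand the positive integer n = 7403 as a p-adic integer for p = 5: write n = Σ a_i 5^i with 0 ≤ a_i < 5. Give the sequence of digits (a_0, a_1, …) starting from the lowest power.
(a_0, a_1, …) = (3, 0, 1, 4, 1, 2)

Repeated division by 5 gives the digits low-to-high: 7403 = 3 + 1·5^2 + 4·5^3 + 1·5^4 + 2·5^5. Digit sequence: (3, 0, 1, 4, 1, 2).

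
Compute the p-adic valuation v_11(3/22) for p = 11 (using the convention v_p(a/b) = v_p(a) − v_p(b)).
v_11(3/22) = -1

Factor powers of 11 from the numerator and denominator of the reduced fraction: 3 = 11^0 · 3 and 22 = 11^1 · 2. Apply v_p(a/b) = v_p(a) − v_p(b): v_11(3/22) = 0 − 1 = -1.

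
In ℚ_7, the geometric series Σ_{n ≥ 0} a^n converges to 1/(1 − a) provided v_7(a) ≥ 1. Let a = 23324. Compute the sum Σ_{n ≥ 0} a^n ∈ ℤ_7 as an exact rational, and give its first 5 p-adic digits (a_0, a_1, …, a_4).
Σ a^n = 1/(1 − a) = -1/23323;  first 5 digits = (1, 0, 0, 5, 2)

v_7(a) = 3 ≥ 1, so the series converges in ℤ_7 to 1/(1 − a) = 1/(1 − 23324) = -1/23323. Expand this rational in ℤ_7: compute digits iteratively via d_i = x_i mod 7, x_{i+1} = (x_i − d_i)/7. The first 5 digits are (1, 0, 0, 5, 2).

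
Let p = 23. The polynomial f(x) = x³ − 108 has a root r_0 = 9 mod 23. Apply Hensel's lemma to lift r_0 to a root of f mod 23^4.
r_3 = 144541 (mod 279841)

Hensel: r_{i+1} = r_i − f(r_i)/f′(r_i) mod 23^{i+2}, where f′(x) = 3x². Iterate:
  r_0 = 9 (mod 23)
  r_1 = 124 (mod 529)
  r_2 = 10704 (mod 12167)
  r_3 = 144541 (mod 279841)
Final: r = 144541 with f(r) ≡ 0 mod 23^4.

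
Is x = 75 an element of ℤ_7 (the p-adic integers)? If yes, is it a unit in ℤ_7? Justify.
x ∈ ℤ_7^× (unit); v_7(x) = 0

ℤ_7 = {x ∈ ℚ_7 : v_7(x) ≥ 0} and ℤ_7^× = {x ∈ ℤ_7 : v_7(x) = 0}. Here v_7(75) = v_7(num) − v_7(den) = 0; compare against these criteria.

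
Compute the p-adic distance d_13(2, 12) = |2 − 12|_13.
d_13(2, 12) = 1

Step 1 — x − y = 2 − 12 = -10. Step 2 — v_13(-10) = 0 (factor: -10 = −(13^0 · 10); the sign does not affect v_p). Step 3 — |x − y|_13 = 13^{0} = 1.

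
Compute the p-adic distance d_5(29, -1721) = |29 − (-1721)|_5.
d_5(29, -1721) = 1/125

Step 1 — x − y = 29 − (-1721) = 1750. Step 2 — v_5(1750) = 3 (factor: 1750 = (5^3 · 14); the sign does not affect v_p). Step 3 — |x − y|_5 = 5^{-3} = 1/125.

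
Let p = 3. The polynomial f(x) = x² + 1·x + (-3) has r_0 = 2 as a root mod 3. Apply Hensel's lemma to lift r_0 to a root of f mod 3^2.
r_1 = 5 (mod 9)

Hensel: r_{i+1} = r_i − f(r_i)·(f′(r_i))^{-1} mod 3^{i+2}, f′(x) = 2x + 1. Iterate:
  r_0 = 2 (mod 3)
  r_1 = 5 (mod 9)
Final: r = 5 satisfies f(r) ≡ 0 mod 3^2.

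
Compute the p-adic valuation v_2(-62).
v_2(-62) = 1

v_2(n) is the largest exponent k such that 2^k divides n. Factor out: -62 = -2^1 · 31. (Sign doesn't affect v_p.) So v_2(-62) = 1.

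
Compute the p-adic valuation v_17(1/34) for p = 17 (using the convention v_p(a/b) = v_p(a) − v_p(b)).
v_17(1/34) = -1

Factor powers of 17 from the numerator and denominator of the reduced fraction: 1 = 17^0 · 1 and 34 = 17^1 · 2. Apply v_p(a/b) = v_p(a) − v_p(b): v_17(1/34) = 0 − 1 = -1.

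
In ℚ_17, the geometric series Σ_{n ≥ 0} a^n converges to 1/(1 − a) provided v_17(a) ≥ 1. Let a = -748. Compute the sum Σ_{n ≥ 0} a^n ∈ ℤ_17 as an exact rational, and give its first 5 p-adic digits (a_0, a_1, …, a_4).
Σ a^n = 1/(1 − a) = 1/749;  first 5 digits = (1, 7, 12, 14, 14)

v_17(a) = 1 ≥ 1, so the series converges in ℤ_17 to 1/(1 − a) = 1/(1 − (-748)) = 1/749. Expand this rational in ℤ_17: compute digits iteratively via d_i = x_i mod 17, x_{i+1} = (x_i − d_i)/17. The first 5 digits are (1, 7, 12, 14, 14).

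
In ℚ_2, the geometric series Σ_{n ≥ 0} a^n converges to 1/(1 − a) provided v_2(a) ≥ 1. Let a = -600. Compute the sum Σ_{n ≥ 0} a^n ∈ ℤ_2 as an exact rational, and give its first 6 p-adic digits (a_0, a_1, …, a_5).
Σ a^n = 1/(1 − a) = 1/601;  first 6 digits = (1, 0, 0, 1, 0, 1)

v_2(a) = 3 ≥ 1, so the series converges in ℤ_2 to 1/(1 − a) = 1/(1 − (-600)) = 1/601. Expand this rational in ℤ_2: compute digits iteratively via d_i = x_i mod 2, x_{i+1} = (x_i − d_i)/2. The first 6 digits are (1, 0, 0, 1, 0, 1).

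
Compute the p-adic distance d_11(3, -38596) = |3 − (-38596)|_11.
d_11(3, -38596) = 1/1331

Step 1 — x − y = 3 − (-38596) = 38599. Step 2 — v_11(38599) = 3 (factor: 38599 = (11^3 · 29); the sign does not affect v_p). Step 3 — |x − y|_11 = 11^{-3} = 1/1331.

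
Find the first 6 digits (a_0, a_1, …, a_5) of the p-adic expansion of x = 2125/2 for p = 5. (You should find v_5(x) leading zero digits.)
(a_0, …, a_5) = (0, 0, 0, 1, 4, 2)

v_5(2125/2) = 3, so a_0 = ... = a_2 = 0. Factor out: x = 5^3 · u with u = 17/2 a unit in ℤ_5. Expand u iteratively via a_{v+i} = u_i mod 5, u_{i+1} = (u_i − a_{v+i})/5:
  u_0 = 17/2;  a_3 = 1;  u_1 = (u_0 − 1)/5 = 3/2
  u_1 = 3/2;  a_4 = 4;  u_2 = (u_1 − 4)/5 = -1/2
  u_2 = -1/2;  a_5 = 2;  u_3 = (u_2 − 2)/5 = -1/2
Digits: (0, 0, 0, 1, 4, 2).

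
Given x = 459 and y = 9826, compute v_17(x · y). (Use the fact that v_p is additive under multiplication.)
v_17(4510134) = 4

v_p(x) = 1 (factor: 459 = 17^1 · 27); v_p(y) = 3 (factor: 9826 = 17^3 · 2). Additivity: v_p(xy) = v_p(x) + v_p(y) = 1 + 3 = 4. (Direct check: xy = 4510134 = 17^4 · (54).)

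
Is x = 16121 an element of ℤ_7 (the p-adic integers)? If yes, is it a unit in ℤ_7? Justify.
x ∈ ℤ_7 but not a unit; v_7(x) = 3 > 0

ℤ_7 = {x ∈ ℚ_7 : v_7(x) ≥ 0} and ℤ_7^× = {x ∈ ℤ_7 : v_7(x) = 0}. Here v_7(16121) = v_7(num) − v_7(den) = 3; compare against these criteria.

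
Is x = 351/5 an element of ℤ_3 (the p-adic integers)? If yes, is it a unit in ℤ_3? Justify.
x ∈ ℤ_3 but not a unit; v_3(x) = 3 > 0

ℤ_3 = {x ∈ ℚ_3 : v_3(x) ≥ 0} and ℤ_3^× = {x ∈ ℤ_3 : v_3(x) = 0}. Here v_3(351/5) = v_3(num) − v_3(den) = 3; compare against these criteria.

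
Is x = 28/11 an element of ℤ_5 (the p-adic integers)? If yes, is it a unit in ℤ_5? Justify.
x ∈ ℤ_5^× (unit); v_5(x) = 0

ℤ_5 = {x ∈ ℚ_5 : v_5(x) ≥ 0} and ℤ_5^× = {x ∈ ℤ_5 : v_5(x) = 0}. Here v_5(28/11) = v_5(num) − v_5(den) = 0; compare against these criteria.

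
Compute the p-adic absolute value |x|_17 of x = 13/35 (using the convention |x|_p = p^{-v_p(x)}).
|13/35|_17 = 1

Step 1 — compute v_17(x) by factoring powers of 17 out of the numerator and denominator: v_17(13/35) = 0. Step 2 — apply |x|_p = p^{-v_p(x)} = 17^{0} = 1.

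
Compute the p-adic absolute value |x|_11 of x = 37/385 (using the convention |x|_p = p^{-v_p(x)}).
|37/385|_11 = 11

Step 1 — compute v_11(x) by factoring powers of 11 out of the numerator and denominator: v_11(37/385) = -1. Step 2 — apply |x|_p = p^{-v_p(x)} = 11^{1} = 11.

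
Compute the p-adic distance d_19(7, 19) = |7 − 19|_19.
d_19(7, 19) = 1

Step 1 — x − y = 7 − 19 = -12. Step 2 — v_19(-12) = 0 (factor: -12 = −(19^0 · 12); the sign does not affect v_p). Step 3 — |x − y|_19 = 19^{0} = 1.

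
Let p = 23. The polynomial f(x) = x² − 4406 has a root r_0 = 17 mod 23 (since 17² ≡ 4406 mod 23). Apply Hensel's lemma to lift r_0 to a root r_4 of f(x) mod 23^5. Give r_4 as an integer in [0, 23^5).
r_4 = 2656356 (mod 6436343)

Hensel's recurrence: r_{i+1} = r_i − f(r_i)·(f′(r_i))^{-1} mod 23^{i+2}, with f′(x) = 2x. Iterate:
  r_0 = 17 (mod 23)
  r_1 = 247 (mod 529)
  r_2 = 3950 (mod 12167)
  r_3 = 137787 (mod 279841)
  r_4 = 2656356 (mod 6436343)
Final: r_4 = 2656356, and one checks f(r_4) ≡ 0 mod 23^5.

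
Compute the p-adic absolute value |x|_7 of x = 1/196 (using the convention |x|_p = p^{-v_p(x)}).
|1/196|_7 = 49

Step 1 — compute v_7(x) by factoring powers of 7 out of the numerator and denominator: v_7(1/196) = -2. Step 2 — apply |x|_p = p^{-v_p(x)} = 7^{2} = 49.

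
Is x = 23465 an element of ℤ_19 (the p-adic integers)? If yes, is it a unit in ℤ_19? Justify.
x ∈ ℤ_19 but not a unit; v_19(x) = 2 > 0

ℤ_19 = {x ∈ ℚ_19 : v_19(x) ≥ 0} and ℤ_19^× = {x ∈ ℤ_19 : v_19(x) = 0}. Here v_19(23465) = v_19(num) − v_19(den) = 2; compare against these criteria.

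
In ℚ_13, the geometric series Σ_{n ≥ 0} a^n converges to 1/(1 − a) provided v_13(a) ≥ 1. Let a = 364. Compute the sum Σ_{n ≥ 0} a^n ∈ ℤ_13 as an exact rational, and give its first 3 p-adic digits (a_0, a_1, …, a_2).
Σ a^n = 1/(1 − a) = -1/363;  first 3 digits = (1, 2, 6)

v_13(a) = 1 ≥ 1, so the series converges in ℤ_13 to 1/(1 − a) = 1/(1 − 364) = -1/363. Expand this rational in ℤ_13: compute digits iteratively via d_i = x_i mod 13, x_{i+1} = (x_i − d_i)/13. The first 3 digits are (1, 2, 6).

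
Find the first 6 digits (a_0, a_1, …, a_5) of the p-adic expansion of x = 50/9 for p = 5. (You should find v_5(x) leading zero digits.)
(a_0, …, a_5) = (0, 0, 3, 0, 1, 2)

v_5(50/9) = 2, so a_0 = ... = a_1 = 0. Factor out: x = 5^2 · u with u = 2/9 a unit in ℤ_5. Expand u iteratively via a_{v+i} = u_i mod 5, u_{i+1} = (u_i − a_{v+i})/5:
  u_0 = 2/9;  a_2 = 3;  u_1 = (u_0 − 3)/5 = -5/9
  u_1 = -5/9;  a_3 = 0;  u_2 = (u_1 − 0)/5 = -1/9
  u_2 = -1/9;  a_4 = 1;  u_3 = (u_2 − 1)/5 = -2/9
  u_3 = -2/9;  a_5 = 2;  u_4 = (u_3 − 2)/5 = -4/9
Digits: (0, 0, 3, 0, 1, 2).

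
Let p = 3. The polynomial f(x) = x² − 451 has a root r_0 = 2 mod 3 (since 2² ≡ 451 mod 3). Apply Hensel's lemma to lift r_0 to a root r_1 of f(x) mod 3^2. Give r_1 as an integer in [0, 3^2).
r_1 = 8 (mod 9)

Hensel's recurrence: r_{i+1} = r_i − f(r_i)·(f′(r_i))^{-1} mod 3^{i+2}, with f′(x) = 2x. Iterate:
  r_0 = 2 (mod 3)
  r_1 = 8 (mod 9)
Final: r_1 = 8, and one checks f(r_1) ≡ 0 mod 3^2.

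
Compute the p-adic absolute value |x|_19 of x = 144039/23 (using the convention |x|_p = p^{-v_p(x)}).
|144039/23|_19 = 1/6859

Step 1 — compute v_19(x) by factoring powers of 19 out of the numerator and denominator: v_19(144039/23) = 3. Step 2 — apply |x|_p = p^{-v_p(x)} = 19^{-3} = 1/6859.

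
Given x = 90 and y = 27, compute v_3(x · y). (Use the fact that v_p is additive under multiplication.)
v_3(2430) = 5

v_p(x) = 2 (factor: 90 = 3^2 · 10); v_p(y) = 3 (factor: 27 = 3^3 · 1). Additivity: v_p(xy) = v_p(x) + v_p(y) = 2 + 3 = 5. (Direct check: xy = 2430 = 3^5 · (10).)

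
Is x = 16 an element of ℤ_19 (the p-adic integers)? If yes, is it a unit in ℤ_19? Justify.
x ∈ ℤ_19^× (unit); v_19(x) = 0

ℤ_19 = {x ∈ ℚ_19 : v_19(x) ≥ 0} and ℤ_19^× = {x ∈ ℤ_19 : v_19(x) = 0}. Here v_19(16) = v_19(num) − v_19(den) = 0; compare against these criteria.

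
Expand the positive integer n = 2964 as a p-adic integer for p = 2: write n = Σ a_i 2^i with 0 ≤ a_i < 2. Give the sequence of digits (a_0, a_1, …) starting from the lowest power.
(a_0, a_1, …) = (0, 0, 1, 0, 1, 0, 0, 1, 1, 1, 0, 1)

Repeated division by 2 gives the digits low-to-high: 2964 = 1·2^2 + 1·2^4 + 1·2^7 + 1·2^8 + 1·2^9 + 1·2^11. Digit sequence: (0, 0, 1, 0, 1, 0, 0, 1, 1, 1, 0, 1).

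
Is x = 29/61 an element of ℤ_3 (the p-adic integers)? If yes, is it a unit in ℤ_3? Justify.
x ∈ ℤ_3^× (unit); v_3(x) = 0

ℤ_3 = {x ∈ ℚ_3 : v_3(x) ≥ 0} and ℤ_3^× = {x ∈ ℤ_3 : v_3(x) = 0}. Here v_3(29/61) = v_3(num) − v_3(den) = 0; compare against these criteria.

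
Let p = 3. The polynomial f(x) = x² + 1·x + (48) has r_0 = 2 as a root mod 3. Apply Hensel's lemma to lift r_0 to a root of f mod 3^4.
r_3 = 56 (mod 81)

Hensel: r_{i+1} = r_i − f(r_i)·(f′(r_i))^{-1} mod 3^{i+2}, f′(x) = 2x + 1. Iterate:
  r_0 = 2 (mod 3)
  r_1 = 2 (mod 9)
  r_2 = 2 (mod 27)
  r_3 = 56 (mod 81)
Final: r = 56 satisfies f(r) ≡ 0 mod 3^4.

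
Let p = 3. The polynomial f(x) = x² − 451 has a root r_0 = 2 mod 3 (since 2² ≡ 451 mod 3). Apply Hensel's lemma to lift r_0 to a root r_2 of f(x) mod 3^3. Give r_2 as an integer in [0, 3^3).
r_2 = 17 (mod 27)

Hensel's recurrence: r_{i+1} = r_i − f(r_i)·(f′(r_i))^{-1} mod 3^{i+2}, with f′(x) = 2x. Iterate:
  r_0 = 2 (mod 3)
  r_1 = 8 (mod 9)
  r_2 = 17 (mod 27)
Final: r_2 = 17, and one checks f(r_2) ≡ 0 mod 3^3.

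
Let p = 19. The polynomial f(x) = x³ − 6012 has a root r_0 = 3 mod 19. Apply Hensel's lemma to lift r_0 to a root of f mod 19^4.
r_3 = 11536 (mod 130321)

Hensel: r_{i+1} = r_i − f(r_i)/f′(r_i) mod 19^{i+2}, where f′(x) = 3x². Iterate:
  r_0 = 3 (mod 19)
  r_1 = 345 (mod 361)
  r_2 = 4677 (mod 6859)
  r_3 = 11536 (mod 130321)
Final: r = 11536 with f(r) ≡ 0 mod 19^4.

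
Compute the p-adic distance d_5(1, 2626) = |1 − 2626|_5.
d_5(1, 2626) = 1/125

Step 1 — x − y = 1 − 2626 = -2625. Step 2 — v_5(-2625) = 3 (factor: -2625 = −(5^3 · 21); the sign does not affect v_p). Step 3 — |x − y|_5 = 5^{-3} = 1/125.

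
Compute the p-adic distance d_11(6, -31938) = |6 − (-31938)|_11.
d_11(6, -31938) = 1/1331

Step 1 — x − y = 6 − (-31938) = 31944. Step 2 — v_11(31944) = 3 (factor: 31944 = (11^3 · 24); the sign does not affect v_p). Step 3 — |x − y|_11 = 11^{-3} = 1/1331.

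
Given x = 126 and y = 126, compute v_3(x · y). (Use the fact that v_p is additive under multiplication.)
v_3(15876) = 4

v_p(x) = 2 (factor: 126 = 3^2 · 14); v_p(y) = 2 (factor: 126 = 3^2 · 14). Additivity: v_p(xy) = v_p(x) + v_p(y) = 2 + 2 = 4. (Direct check: xy = 15876 = 3^4 · (196).)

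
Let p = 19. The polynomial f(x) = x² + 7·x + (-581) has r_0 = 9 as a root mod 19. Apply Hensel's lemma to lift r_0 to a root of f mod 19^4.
r_3 = 61873 (mod 130321)

Hensel: r_{i+1} = r_i − f(r_i)·(f′(r_i))^{-1} mod 19^{i+2}, f′(x) = 2x + 7. Iterate:
  r_0 = 9 (mod 19)
  r_1 = 142 (mod 361)
  r_2 = 142 (mod 6859)
  r_3 = 61873 (mod 130321)
Final: r = 61873 satisfies f(r) ≡ 0 mod 19^4.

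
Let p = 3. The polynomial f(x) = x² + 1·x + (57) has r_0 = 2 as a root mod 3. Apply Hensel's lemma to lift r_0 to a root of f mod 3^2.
r_1 = 2 (mod 9)

Hensel: r_{i+1} = r_i − f(r_i)·(f′(r_i))^{-1} mod 3^{i+2}, f′(x) = 2x + 1. Iterate:
  r_0 = 2 (mod 3)
  r_1 = 2 (mod 9)
Final: r = 2 satisfies f(r) ≡ 0 mod 3^2.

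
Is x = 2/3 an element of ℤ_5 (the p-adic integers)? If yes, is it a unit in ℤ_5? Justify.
x ∈ ℤ_5^× (unit); v_5(x) = 0

ℤ_5 = {x ∈ ℚ_5 : v_5(x) ≥ 0} and ℤ_5^× = {x ∈ ℤ_5 : v_5(x) = 0}. Here v_5(2/3) = v_5(num) − v_5(den) = 0; compare against these criteria.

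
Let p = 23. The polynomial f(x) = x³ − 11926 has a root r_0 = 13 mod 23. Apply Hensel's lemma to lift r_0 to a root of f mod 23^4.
r_3 = 253611 (mod 279841)

Hensel: r_{i+1} = r_i − f(r_i)/f′(r_i) mod 23^{i+2}, where f′(x) = 3x². Iterate:
  r_0 = 13 (mod 23)
  r_1 = 220 (mod 529)
  r_2 = 10271 (mod 12167)
  r_3 = 253611 (mod 279841)
Final: r = 253611 with f(r) ≡ 0 mod 23^4.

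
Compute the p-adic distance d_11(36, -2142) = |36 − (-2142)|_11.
d_11(36, -2142) = 1/121

Step 1 — x − y = 36 − (-2142) = 2178. Step 2 — v_11(2178) = 2 (factor: 2178 = (11^2 · 18); the sign does not affect v_p). Step 3 — |x − y|_11 = 11^{-2} = 1/121.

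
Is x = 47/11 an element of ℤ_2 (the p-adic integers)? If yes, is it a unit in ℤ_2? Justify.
x ∈ ℤ_2^× (unit); v_2(x) = 0

ℤ_2 = {x ∈ ℚ_2 : v_2(x) ≥ 0} and ℤ_2^× = {x ∈ ℤ_2 : v_2(x) = 0}. Here v_2(47/11) = v_2(num) − v_2(den) = 0; compare against these criteria.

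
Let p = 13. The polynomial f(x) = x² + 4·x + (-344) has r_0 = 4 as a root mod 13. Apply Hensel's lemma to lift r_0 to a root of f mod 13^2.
r_1 = 30 (mod 169)

Hensel: r_{i+1} = r_i − f(r_i)·(f′(r_i))^{-1} mod 13^{i+2}, f′(x) = 2x + 4. Iterate:
  r_0 = 4 (mod 13)
  r_1 = 30 (mod 169)
Final: r = 30 satisfies f(r) ≡ 0 mod 13^2.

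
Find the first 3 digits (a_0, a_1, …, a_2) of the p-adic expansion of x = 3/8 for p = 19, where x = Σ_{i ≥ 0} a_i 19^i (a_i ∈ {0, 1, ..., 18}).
(a_0, …, a_2) = (17, 11, 16)

v_19(3/8) = 0 (numerator and denominator both coprime to 19), so x ∈ ℤ_19^×. Compute digits iteratively via a_i = x_i mod 19, x_{i+1} = (x_i − a_i)/19, with x_0 = x:
  x_0 = 3/8;  a_0 = 17;  x_1 = (x_0 − 17)/19 = -7/8
  x_1 = -7/8;  a_1 = 11;  x_2 = (x_1 − 11)/19 = -5/8
  x_2 = -5/8;  a_2 = 16;  x_3 = (x_2 − 16)/19 = -7/8
Digits: (17, 11, 16).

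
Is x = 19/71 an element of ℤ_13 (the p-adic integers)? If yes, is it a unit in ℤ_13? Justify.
x ∈ ℤ_13^× (unit); v_13(x) = 0

ℤ_13 = {x ∈ ℚ_13 : v_13(x) ≥ 0} and ℤ_13^× = {x ∈ ℤ_13 : v_13(x) = 0}. Here v_13(19/71) = v_13(num) − v_13(den) = 0; compare against these criteria.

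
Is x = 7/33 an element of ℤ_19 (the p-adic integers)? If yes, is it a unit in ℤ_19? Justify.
x ∈ ℤ_19^× (unit); v_19(x) = 0

ℤ_19 = {x ∈ ℚ_19 : v_19(x) ≥ 0} and ℤ_19^× = {x ∈ ℤ_19 : v_19(x) = 0}. Here v_19(7/33) = v_19(num) − v_19(den) = 0; compare against these criteria.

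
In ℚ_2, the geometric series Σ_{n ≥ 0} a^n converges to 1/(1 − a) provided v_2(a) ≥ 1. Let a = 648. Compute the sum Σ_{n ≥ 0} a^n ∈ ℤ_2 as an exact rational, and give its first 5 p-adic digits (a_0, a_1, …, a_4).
Σ a^n = 1/(1 − a) = -1/647;  first 5 digits = (1, 0, 0, 1, 0)

v_2(a) = 3 ≥ 1, so the series converges in ℤ_2 to 1/(1 − a) = 1/(1 − 648) = -1/647. Expand this rational in ℤ_2: compute digits iteratively via d_i = x_i mod 2, x_{i+1} = (x_i − d_i)/2. The first 5 digits are (1, 0, 0, 1, 0).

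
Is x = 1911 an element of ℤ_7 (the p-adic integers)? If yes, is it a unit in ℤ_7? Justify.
x ∈ ℤ_7 but not a unit; v_7(x) = 2 > 0

ℤ_7 = {x ∈ ℚ_7 : v_7(x) ≥ 0} and ℤ_7^× = {x ∈ ℤ_7 : v_7(x) = 0}. Here v_7(1911) = v_7(num) − v_7(den) = 2; compare against these criteria.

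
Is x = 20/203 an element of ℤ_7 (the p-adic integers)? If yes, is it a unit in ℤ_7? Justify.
x ∉ ℤ_7 (v_7(x) = -1 < 0)

ℤ_7 = {x ∈ ℚ_7 : v_7(x) ≥ 0} and ℤ_7^× = {x ∈ ℤ_7 : v_7(x) = 0}. Here v_7(20/203) = v_7(num) − v_7(den) = -1; compare against these criteria.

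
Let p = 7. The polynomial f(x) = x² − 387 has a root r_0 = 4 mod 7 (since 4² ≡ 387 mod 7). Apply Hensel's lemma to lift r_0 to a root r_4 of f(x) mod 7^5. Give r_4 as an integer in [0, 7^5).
r_4 = 13115 (mod 16807)

Hensel's recurrence: r_{i+1} = r_i − f(r_i)·(f′(r_i))^{-1} mod 7^{i+2}, with f′(x) = 2x. Iterate:
  r_0 = 4 (mod 7)
  r_1 = 32 (mod 49)
  r_2 = 81 (mod 343)
  r_3 = 1110 (mod 2401)
  r_4 = 13115 (mod 16807)
Final: r_4 = 13115, and one checks f(r_4) ≡ 0 mod 7^5.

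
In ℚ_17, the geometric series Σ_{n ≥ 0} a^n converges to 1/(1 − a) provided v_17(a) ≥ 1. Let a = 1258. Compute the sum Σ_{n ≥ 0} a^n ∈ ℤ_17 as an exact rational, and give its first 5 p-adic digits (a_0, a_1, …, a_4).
Σ a^n = 1/(1 − a) = -1/1257;  first 5 digits = (1, 6, 6, 11, 8)

v_17(a) = 1 ≥ 1, so the series converges in ℤ_17 to 1/(1 − a) = 1/(1 − 1258) = -1/1257. Expand this rational in ℤ_17: compute digits iteratively via d_i = x_i mod 17, x_{i+1} = (x_i − d_i)/17. The first 5 digits are (1, 6, 6, 11, 8).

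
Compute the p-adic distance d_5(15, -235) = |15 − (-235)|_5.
d_5(15, -235) = 1/125

Step 1 — x − y = 15 − (-235) = 250. Step 2 — v_5(250) = 3 (factor: 250 = (5^3 · 2); the sign does not affect v_p). Step 3 — |x − y|_5 = 5^{-3} = 1/125.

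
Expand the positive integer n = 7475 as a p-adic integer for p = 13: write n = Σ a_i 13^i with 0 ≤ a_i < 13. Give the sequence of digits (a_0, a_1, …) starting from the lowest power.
(a_0, a_1, …) = (0, 3, 5, 3)

Repeated division by 13 gives the digits low-to-high: 7475 = 3·13^1 + 5·13^2 + 3·13^3. Digit sequence: (0, 3, 5, 3).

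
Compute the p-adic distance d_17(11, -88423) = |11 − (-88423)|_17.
d_17(11, -88423) = 1/4913

Step 1 — x − y = 11 − (-88423) = 88434. Step 2 — v_17(88434) = 3 (factor: 88434 = (17^3 · 18); the sign does not affect v_p). Step 3 — |x − y|_17 = 17^{-3} = 1/4913.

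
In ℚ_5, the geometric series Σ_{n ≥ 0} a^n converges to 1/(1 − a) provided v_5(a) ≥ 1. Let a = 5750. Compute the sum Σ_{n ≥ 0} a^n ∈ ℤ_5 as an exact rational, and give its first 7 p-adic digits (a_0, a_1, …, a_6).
Σ a^n = 1/(1 − a) = -1/5749;  first 7 digits = (1, 0, 0, 1, 4, 1, 1)

v_5(a) = 3 ≥ 1, so the series converges in ℤ_5 to 1/(1 − a) = 1/(1 − 5750) = -1/5749. Expand this rational in ℤ_5: compute digits iteratively via d_i = x_i mod 5, x_{i+1} = (x_i − d_i)/5. The first 7 digits are (1, 0, 0, 1, 4, 1, 1).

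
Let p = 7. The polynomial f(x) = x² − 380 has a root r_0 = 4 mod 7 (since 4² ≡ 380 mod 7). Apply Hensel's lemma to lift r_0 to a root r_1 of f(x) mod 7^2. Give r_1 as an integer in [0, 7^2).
r_1 = 25 (mod 49)

Hensel's recurrence: r_{i+1} = r_i − f(r_i)·(f′(r_i))^{-1} mod 7^{i+2}, with f′(x) = 2x. Iterate:
  r_0 = 4 (mod 7)
  r_1 = 25 (mod 49)
Final: r_1 = 25, and one checks f(r_1) ≡ 0 mod 7^2.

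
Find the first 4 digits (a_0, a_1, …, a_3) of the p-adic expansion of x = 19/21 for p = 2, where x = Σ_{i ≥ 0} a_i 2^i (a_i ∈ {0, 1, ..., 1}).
(a_0, …, a_3) = (1, 1, 1, 0)

v_2(19/21) = 0 (numerator and denominator both coprime to 2), so x ∈ ℤ_2^×. Compute digits iteratively via a_i = x_i mod 2, x_{i+1} = (x_i − a_i)/2, with x_0 = x:
  x_0 = 19/21;  a_0 = 1;  x_1 = (x_0 − 1)/2 = -1/21
  x_1 = -1/21;  a_1 = 1;  x_2 = (x_1 − 1)/2 = -11/21
  x_2 = -11/21;  a_2 = 1;  x_3 = (x_2 − 1)/2 = -16/21
  x_3 = -16/21;  a_3 = 0;  x_4 = (x_3 − 0)/2 = -8/21
Digits: (1, 1, 1, 0).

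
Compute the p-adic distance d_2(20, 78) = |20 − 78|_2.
d_2(20, 78) = 1/2

Step 1 — x − y = 20 − 78 = -58. Step 2 — v_2(-58) = 1 (factor: -58 = −(2^1 · 29); the sign does not affect v_p). Step 3 — |x − y|_2 = 2^{-1} = 1/2.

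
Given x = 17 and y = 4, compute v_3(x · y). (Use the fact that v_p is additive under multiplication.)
v_3(68) = 0

v_p(x) = 0 (factor: 17 = 3^0 · 17); v_p(y) = 0 (factor: 4 = 3^0 · 4). Additivity: v_p(xy) = v_p(x) + v_p(y) = 0 + 0 = 0. (Direct check: xy = 68 = 3^0 · (68).)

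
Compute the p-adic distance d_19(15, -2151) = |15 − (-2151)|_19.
d_19(15, -2151) = 1/361

Step 1 — x − y = 15 − (-2151) = 2166. Step 2 — v_19(2166) = 2 (factor: 2166 = (19^2 · 6); the sign does not affect v_p). Step 3 — |x − y|_19 = 19^{-2} = 1/361.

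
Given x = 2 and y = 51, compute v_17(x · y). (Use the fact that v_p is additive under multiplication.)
v_17(102) = 1

v_p(x) = 0 (factor: 2 = 17^0 · 2); v_p(y) = 1 (factor: 51 = 17^1 · 3). Additivity: v_p(xy) = v_p(x) + v_p(y) = 0 + 1 = 1. (Direct check: xy = 102 = 17^1 · (6).)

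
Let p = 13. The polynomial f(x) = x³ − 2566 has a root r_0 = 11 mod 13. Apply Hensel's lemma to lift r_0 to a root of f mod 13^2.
r_1 = 128 (mod 169)

Hensel: r_{i+1} = r_i − f(r_i)/f′(r_i) mod 13^{i+2}, where f′(x) = 3x². Iterate:
  r_0 = 11 (mod 13)
  r_1 = 128 (mod 169)
Final: r = 128 with f(r) ≡ 0 mod 13^2.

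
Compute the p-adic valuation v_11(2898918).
v_11(2898918) = 5

v_11(n) is the largest exponent k such that 11^k divides n. Factor out: 2898918 = 11^5 · 18. (Sign doesn't affect v_p.) So v_11(2898918) = 5.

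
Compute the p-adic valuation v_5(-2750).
v_5(-2750) = 3

v_5(n) is the largest exponent k such that 5^k divides n. Factor out: -2750 = -5^3 · 22. (Sign doesn't affect v_p.) So v_5(-2750) = 3.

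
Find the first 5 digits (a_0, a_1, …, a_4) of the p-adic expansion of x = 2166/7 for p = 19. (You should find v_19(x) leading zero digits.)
(a_0, …, a_4) = (0, 0, 9, 5, 16)

v_19(2166/7) = 2, so a_0 = ... = a_1 = 0. Factor out: x = 19^2 · u with u = 6/7 a unit in ℤ_19. Expand u iteratively via a_{v+i} = u_i mod 19, u_{i+1} = (u_i − a_{v+i})/19:
  u_0 = 6/7;  a_2 = 9;  u_1 = (u_0 − 9)/19 = -3/7
  u_1 = -3/7;  a_3 = 5;  u_2 = (u_1 − 5)/19 = -2/7
  u_2 = -2/7;  a_4 = 16;  u_3 = (u_2 − 16)/19 = -6/7
Digits: (0, 0, 9, 5, 16).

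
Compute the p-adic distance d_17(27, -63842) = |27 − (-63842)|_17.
d_17(27, -63842) = 1/4913

Step 1 — x − y = 27 − (-63842) = 63869. Step 2 — v_17(63869) = 3 (factor: 63869 = (17^3 · 13); the sign does not affect v_p). Step 3 — |x − y|_17 = 17^{-3} = 1/4913.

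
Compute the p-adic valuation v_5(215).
v_5(215) = 1

v_5(n) is the largest exponent k such that 5^k divides n. Factor out: 215 = 5^1 · 43. (Sign doesn't affect v_p.) So v_5(215) = 1.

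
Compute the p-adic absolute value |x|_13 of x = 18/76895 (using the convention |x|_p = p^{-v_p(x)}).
|18/76895|_13 = 2197

Step 1 — compute v_13(x) by factoring powers of 13 out of the numerator and denominator: v_13(18/76895) = -3. Step 2 — apply |x|_p = p^{-v_p(x)} = 13^{3} = 2197.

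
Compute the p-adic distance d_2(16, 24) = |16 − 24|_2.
d_2(16, 24) = 1/8

Step 1 — x − y = 16 − 24 = -8. Step 2 — v_2(-8) = 3 (factor: -8 = −(2^3 · 1); the sign does not affect v_p). Step 3 — |x − y|_2 = 2^{-3} = 1/8.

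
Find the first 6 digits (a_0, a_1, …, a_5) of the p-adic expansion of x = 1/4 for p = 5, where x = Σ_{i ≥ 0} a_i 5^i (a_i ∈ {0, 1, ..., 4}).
(a_0, …, a_5) = (4, 3, 3, 3, 3, 3)

v_5(1/4) = 0 (numerator and denominator both coprime to 5), so x ∈ ℤ_5^×. Compute digits iteratively via a_i = x_i mod 5, x_{i+1} = (x_i − a_i)/5, with x_0 = x:
  x_0 = 1/4;  a_0 = 4;  x_1 = (x_0 − 4)/5 = -3/4
  x_1 = -3/4;  a_1 = 3;  x_2 = (x_1 − 3)/5 = -3/4
  x_2 = -3/4;  a_2 = 3;  x_3 = (x_2 − 3)/5 = -3/4
  x_3 = -3/4;  a_3 = 3;  x_4 = (x_3 − 3)/5 = -3/4
  x_4 = -3/4;  a_4 = 3;  x_5 = (x_4 − 3)/5 = -3/4
  x_5 = -3/4;  a_5 = 3;  x_6 = (x_5 − 3)/5 = -3/4
Digits: (4, 3, 3, 3, 3, 3).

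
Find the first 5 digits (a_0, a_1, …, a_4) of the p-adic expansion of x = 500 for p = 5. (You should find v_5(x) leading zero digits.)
(a_0, …, a_4) = (0, 0, 0, 4, 0)

v_5(500) = 3, so a_0 = ... = a_2 = 0. Factor out: x = 5^3 · u with u = 4 a unit in ℤ_5. Expand u iteratively via a_{v+i} = u_i mod 5, u_{i+1} = (u_i − a_{v+i})/5:
  u_0 = 4;  a_3 = 4;  u_1 = (u_0 − 4)/5 = 0
  u_1 = 0;  a_4 = 0;  u_2 = (u_1 − 0)/5 = 0
Digits: (0, 0, 0, 4, 0).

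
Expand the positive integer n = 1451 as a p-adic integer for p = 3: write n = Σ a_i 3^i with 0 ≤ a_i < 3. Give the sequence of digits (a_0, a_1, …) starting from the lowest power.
(a_0, a_1, …) = (2, 0, 2, 2, 2, 2, 1)

Repeated division by 3 gives the digits low-to-high: 1451 = 2 + 2·3^2 + 2·3^3 + 2·3^4 + 2·3^5 + 1·3^6. Digit sequence: (2, 0, 2, 2, 2, 2, 1).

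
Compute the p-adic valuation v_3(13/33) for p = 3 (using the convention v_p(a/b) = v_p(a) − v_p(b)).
v_3(13/33) = -1

Factor powers of 3 from the numerator and denominator of the reduced fraction: 13 = 3^0 · 13 and 33 = 3^1 · 11. Apply v_p(a/b) = v_p(a) − v_p(b): v_3(13/33) = 0 − 1 = -1.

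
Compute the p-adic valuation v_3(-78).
v_3(-78) = 1

v_3(n) is the largest exponent k such that 3^k divides n. Factor out: -78 = -3^1 · 26. (Sign doesn't affect v_p.) So v_3(-78) = 1.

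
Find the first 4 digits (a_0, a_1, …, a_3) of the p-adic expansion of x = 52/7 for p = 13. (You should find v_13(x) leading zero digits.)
(a_0, …, a_3) = (0, 8, 5, 7)

v_13(52/7) = 1, so a_0 = ... = a_0 = 0. Factor out: x = 13^1 · u with u = 4/7 a unit in ℤ_13. Expand u iteratively via a_{v+i} = u_i mod 13, u_{i+1} = (u_i − a_{v+i})/13:
  u_0 = 4/7;  a_1 = 8;  u_1 = (u_0 − 8)/13 = -4/7
  u_1 = -4/7;  a_2 = 5;  u_2 = (u_1 − 5)/13 = -3/7
  u_2 = -3/7;  a_3 = 7;  u_3 = (u_2 − 7)/13 = -4/7
Digits: (0, 8, 5, 7).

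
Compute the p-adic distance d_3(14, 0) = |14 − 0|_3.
d_3(14, 0) = 1

Step 1 — x − y = 14 − 0 = 14. Step 2 — v_3(14) = 0 (factor: 14 = (3^0 · 14); the sign does not affect v_p). Step 3 — |x − y|_3 = 3^{0} = 1.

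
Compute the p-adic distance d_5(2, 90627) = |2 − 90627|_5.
d_5(2, 90627) = 1/3125

Step 1 — x − y = 2 − 90627 = -90625. Step 2 — v_5(-90625) = 5 (factor: -90625 = −(5^5 · 29); the sign does not affect v_p). Step 3 — |x − y|_5 = 5^{-5} = 1/3125.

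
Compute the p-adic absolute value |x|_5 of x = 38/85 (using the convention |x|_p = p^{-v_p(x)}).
|38/85|_5 = 5

Step 1 — compute v_5(x) by factoring powers of 5 out of the numerator and denominator: v_5(38/85) = -1. Step 2 — apply |x|_p = p^{-v_p(x)} = 5^{1} = 5.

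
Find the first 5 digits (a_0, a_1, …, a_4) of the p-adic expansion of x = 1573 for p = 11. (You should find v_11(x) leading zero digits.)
(a_0, …, a_4) = (0, 0, 2, 1, 0)

v_11(1573) = 2, so a_0 = ... = a_1 = 0. Factor out: x = 11^2 · u with u = 13 a unit in ℤ_11. Expand u iteratively via a_{v+i} = u_i mod 11, u_{i+1} = (u_i − a_{v+i})/11:
  u_0 = 13;  a_2 = 2;  u_1 = (u_0 − 2)/11 = 1
  u_1 = 1;  a_3 = 1;  u_2 = (u_1 − 1)/11 = 0
  u_2 = 0;  a_4 = 0;  u_3 = (u_2 − 0)/11 = 0
Digits: (0, 0, 2, 1, 0).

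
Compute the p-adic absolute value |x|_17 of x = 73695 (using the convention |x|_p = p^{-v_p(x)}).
|73695|_17 = 1/4913

Step 1 — compute v_17(x) by factoring powers of 17 out of the numerator and denominator: v_17(73695) = 3. Step 2 — apply |x|_p = p^{-v_p(x)} = 17^{-3} = 1/4913.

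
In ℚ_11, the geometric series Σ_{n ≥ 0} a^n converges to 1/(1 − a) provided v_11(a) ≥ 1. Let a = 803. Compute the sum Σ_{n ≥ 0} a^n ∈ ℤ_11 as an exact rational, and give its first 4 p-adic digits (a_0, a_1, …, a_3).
Σ a^n = 1/(1 − a) = -1/802;  first 4 digits = (1, 7, 0, 3)

v_11(a) = 1 ≥ 1, so the series converges in ℤ_11 to 1/(1 − a) = 1/(1 − 803) = -1/802. Expand this rational in ℤ_11: compute digits iteratively via d_i = x_i mod 11, x_{i+1} = (x_i − d_i)/11. The first 4 digits are (1, 7, 0, 3).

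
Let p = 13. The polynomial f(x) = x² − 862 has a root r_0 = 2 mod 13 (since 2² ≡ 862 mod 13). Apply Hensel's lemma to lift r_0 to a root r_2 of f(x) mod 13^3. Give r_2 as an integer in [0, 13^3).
r_2 = 1484 (mod 2197)

Hensel's recurrence: r_{i+1} = r_i − f(r_i)·(f′(r_i))^{-1} mod 13^{i+2}, with f′(x) = 2x. Iterate:
  r_0 = 2 (mod 13)
  r_1 = 132 (mod 169)
  r_2 = 1484 (mod 2197)
Final: r_2 = 1484, and one checks f(r_2) ≡ 0 mod 13^3.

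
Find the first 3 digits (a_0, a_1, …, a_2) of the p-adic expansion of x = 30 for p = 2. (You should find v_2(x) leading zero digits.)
(a_0, …, a_2) = (0, 1, 1)

v_2(30) = 1, so a_0 = ... = a_0 = 0. Factor out: x = 2^1 · u with u = 15 a unit in ℤ_2. Expand u iteratively via a_{v+i} = u_i mod 2, u_{i+1} = (u_i − a_{v+i})/2:
  u_0 = 15;  a_1 = 1;  u_1 = (u_0 − 1)/2 = 7
  u_1 = 7;  a_2 = 1;  u_2 = (u_1 − 1)/2 = 3
Digits: (0, 1, 1).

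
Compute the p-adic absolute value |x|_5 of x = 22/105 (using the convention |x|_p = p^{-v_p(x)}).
|22/105|_5 = 5

Step 1 — compute v_5(x) by factoring powers of 5 out of the numerator and denominator: v_5(22/105) = -1. Step 2 — apply |x|_p = p^{-v_p(x)} = 5^{1} = 5.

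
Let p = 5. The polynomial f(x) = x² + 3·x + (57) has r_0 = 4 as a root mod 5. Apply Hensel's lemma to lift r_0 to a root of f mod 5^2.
r_1 = 19 (mod 25)

Hensel: r_{i+1} = r_i − f(r_i)·(f′(r_i))^{-1} mod 5^{i+2}, f′(x) = 2x + 3. Iterate:
  r_0 = 4 (mod 5)
  r_1 = 19 (mod 25)
Final: r = 19 satisfies f(r) ≡ 0 mod 5^2.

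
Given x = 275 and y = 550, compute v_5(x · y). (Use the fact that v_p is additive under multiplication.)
v_5(151250) = 4

v_p(x) = 2 (factor: 275 = 5^2 · 11); v_p(y) = 2 (factor: 550 = 5^2 · 22). Additivity: v_p(xy) = v_p(x) + v_p(y) = 2 + 2 = 4. (Direct check: xy = 151250 = 5^4 · (242).)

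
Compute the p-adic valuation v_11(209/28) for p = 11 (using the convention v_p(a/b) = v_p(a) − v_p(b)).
v_11(209/28) = 1

Factor powers of 11 from the numerator and denominator of the reduced fraction: 209 = 11^1 · 19 and 28 = 11^0 · 28. Apply v_p(a/b) = v_p(a) − v_p(b): v_11(209/28) = 1 − 0 = 1.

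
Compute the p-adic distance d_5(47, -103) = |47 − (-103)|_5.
d_5(47, -103) = 1/25

Step 1 — x − y = 47 − (-103) = 150. Step 2 — v_5(150) = 2 (factor: 150 = (5^2 · 6); the sign does not affect v_p). Step 3 — |x − y|_5 = 5^{-2} = 1/25.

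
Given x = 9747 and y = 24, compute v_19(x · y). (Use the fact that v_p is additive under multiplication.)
v_19(233928) = 2

v_p(x) = 2 (factor: 9747 = 19^2 · 27); v_p(y) = 0 (factor: 24 = 19^0 · 24). Additivity: v_p(xy) = v_p(x) + v_p(y) = 2 + 0 = 2. (Direct check: xy = 233928 = 19^2 · (648).)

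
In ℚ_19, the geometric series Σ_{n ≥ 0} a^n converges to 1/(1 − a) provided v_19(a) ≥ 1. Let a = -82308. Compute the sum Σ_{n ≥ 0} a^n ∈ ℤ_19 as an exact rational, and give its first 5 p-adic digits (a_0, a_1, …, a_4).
Σ a^n = 1/(1 − a) = 1/82309;  first 5 digits = (1, 0, 0, 7, 18)

v_19(a) = 3 ≥ 1, so the series converges in ℤ_19 to 1/(1 − a) = 1/(1 − (-82308)) = 1/82309. Expand this rational in ℤ_19: compute digits iteratively via d_i = x_i mod 19, x_{i+1} = (x_i − d_i)/19. The first 5 digits are (1, 0, 0, 7, 18).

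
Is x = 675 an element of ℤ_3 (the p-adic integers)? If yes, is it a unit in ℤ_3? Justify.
x ∈ ℤ_3 but not a unit; v_3(x) = 3 > 0

ℤ_3 = {x ∈ ℚ_3 : v_3(x) ≥ 0} and ℤ_3^× = {x ∈ ℤ_3 : v_3(x) = 0}. Here v_3(675) = v_3(num) − v_3(den) = 3; compare against these criteria.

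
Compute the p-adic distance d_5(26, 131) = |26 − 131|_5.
d_5(26, 131) = 1/5

Step 1 — x − y = 26 − 131 = -105. Step 2 — v_5(-105) = 1 (factor: -105 = −(5^1 · 21); the sign does not affect v_p). Step 3 — |x − y|_5 = 5^{-1} = 1/5.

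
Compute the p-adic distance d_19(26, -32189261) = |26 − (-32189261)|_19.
d_19(26, -32189261) = 1/2476099

Step 1 — x − y = 26 − (-32189261) = 32189287. Step 2 — v_19(32189287) = 5 (factor: 32189287 = (19^5 · 13); the sign does not affect v_p). Step 3 — |x − y|_19 = 19^{-5} = 1/2476099.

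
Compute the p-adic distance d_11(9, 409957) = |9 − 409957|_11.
d_11(9, 409957) = 1/14641

Step 1 — x − y = 9 − 409957 = -409948. Step 2 — v_11(-409948) = 4 (factor: -409948 = −(11^4 · 28); the sign does not affect v_p). Step 3 — |x − y|_11 = 11^{-4} = 1/14641.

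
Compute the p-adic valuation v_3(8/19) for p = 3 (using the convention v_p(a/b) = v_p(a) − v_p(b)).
v_3(8/19) = 0

Factor powers of 3 from the numerator and denominator of the reduced fraction: 8 = 3^0 · 8 and 19 = 3^0 · 19. Apply v_p(a/b) = v_p(a) − v_p(b): v_3(8/19) = 0 − 0 = 0.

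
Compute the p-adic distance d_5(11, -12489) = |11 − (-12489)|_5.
d_5(11, -12489) = 1/3125

Step 1 — x − y = 11 − (-12489) = 12500. Step 2 — v_5(12500) = 5 (factor: 12500 = (5^5 · 4); the sign does not affect v_p). Step 3 — |x − y|_5 = 5^{-5} = 1/3125.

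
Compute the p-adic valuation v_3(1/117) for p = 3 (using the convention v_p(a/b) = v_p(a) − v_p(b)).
v_3(1/117) = -2

Factor powers of 3 from the numerator and denominator of the reduced fraction: 1 = 3^0 · 1 and 117 = 3^2 · 13. Apply v_p(a/b) = v_p(a) − v_p(b): v_3(1/117) = 0 − 2 = -2.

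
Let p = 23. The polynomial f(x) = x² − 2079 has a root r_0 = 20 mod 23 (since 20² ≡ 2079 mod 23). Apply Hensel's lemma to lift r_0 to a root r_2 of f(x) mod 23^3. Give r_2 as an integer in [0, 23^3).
r_2 = 1239 (mod 12167)

Hensel's recurrence: r_{i+1} = r_i − f(r_i)·(f′(r_i))^{-1} mod 23^{i+2}, with f′(x) = 2x. Iterate:
  r_0 = 20 (mod 23)
  r_1 = 181 (mod 529)
  r_2 = 1239 (mod 12167)
Final: r_2 = 1239, and one checks f(r_2) ≡ 0 mod 23^3.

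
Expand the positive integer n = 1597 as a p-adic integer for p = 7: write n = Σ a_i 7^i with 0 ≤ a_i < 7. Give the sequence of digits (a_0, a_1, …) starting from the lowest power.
(a_0, a_1, …) = (1, 4, 4, 4)

Repeated division by 7 gives the digits low-to-high: 1597 = 1 + 4·7^1 + 4·7^2 + 4·7^3. Digit sequence: (1, 4, 4, 4).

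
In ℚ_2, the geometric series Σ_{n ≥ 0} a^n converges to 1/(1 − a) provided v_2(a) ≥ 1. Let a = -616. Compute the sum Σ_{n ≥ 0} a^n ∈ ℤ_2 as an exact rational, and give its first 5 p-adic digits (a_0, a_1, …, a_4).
Σ a^n = 1/(1 − a) = 1/617;  first 5 digits = (1, 0, 0, 1, 1)

v_2(a) = 3 ≥ 1, so the series converges in ℤ_2 to 1/(1 − a) = 1/(1 − (-616)) = 1/617. Expand this rational in ℤ_2: compute digits iteratively via d_i = x_i mod 2, x_{i+1} = (x_i − d_i)/2. The first 5 digits are (1, 0, 0, 1, 1).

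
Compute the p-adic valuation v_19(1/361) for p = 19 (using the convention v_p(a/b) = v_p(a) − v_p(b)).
v_19(1/361) = -2

Factor powers of 19 from the numerator and denominator of the reduced fraction: 1 = 19^0 · 1 and 361 = 19^2 · 1. Apply v_p(a/b) = v_p(a) − v_p(b): v_19(1/361) = 0 − 2 = -2.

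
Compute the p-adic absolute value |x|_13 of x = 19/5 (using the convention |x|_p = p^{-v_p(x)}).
|19/5|_13 = 1

Step 1 — compute v_13(x) by factoring powers of 13 out of the numerator and denominator: v_13(19/5) = 0. Step 2 — apply |x|_p = p^{-v_p(x)} = 13^{0} = 1.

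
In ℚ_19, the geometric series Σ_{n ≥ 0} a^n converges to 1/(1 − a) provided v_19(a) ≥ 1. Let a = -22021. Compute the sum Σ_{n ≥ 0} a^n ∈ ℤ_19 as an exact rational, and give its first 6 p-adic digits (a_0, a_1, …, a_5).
Σ a^n = 1/(1 − a) = 1/22022;  first 6 digits = (1, 0, 15, 15, 15, 5)

v_19(a) = 2 ≥ 1, so the series converges in ℤ_19 to 1/(1 − a) = 1/(1 − (-22021)) = 1/22022. Expand this rational in ℤ_19: compute digits iteratively via d_i = x_i mod 19, x_{i+1} = (x_i − d_i)/19. The first 6 digits are (1, 0, 15, 15, 15, 5).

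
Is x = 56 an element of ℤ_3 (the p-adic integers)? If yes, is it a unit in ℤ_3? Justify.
x ∈ ℤ_3^× (unit); v_3(x) = 0

ℤ_3 = {x ∈ ℚ_3 : v_3(x) ≥ 0} and ℤ_3^× = {x ∈ ℤ_3 : v_3(x) = 0}. Here v_3(56) = v_3(num) − v_3(den) = 0; compare against these criteria.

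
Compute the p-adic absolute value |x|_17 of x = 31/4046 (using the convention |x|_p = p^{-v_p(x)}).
|31/4046|_17 = 289

Step 1 — compute v_17(x) by factoring powers of 17 out of the numerator and denominator: v_17(31/4046) = -2. Step 2 — apply |x|_p = p^{-v_p(x)} = 17^{2} = 289.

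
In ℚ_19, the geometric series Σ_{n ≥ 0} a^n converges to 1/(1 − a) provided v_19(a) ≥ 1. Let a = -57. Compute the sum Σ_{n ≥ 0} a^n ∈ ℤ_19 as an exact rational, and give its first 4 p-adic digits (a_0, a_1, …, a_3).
Σ a^n = 1/(1 − a) = 1/58;  first 4 digits = (1, 16, 8, 11)

v_19(a) = 1 ≥ 1, so the series converges in ℤ_19 to 1/(1 − a) = 1/(1 − (-57)) = 1/58. Expand this rational in ℤ_19: compute digits iteratively via d_i = x_i mod 19, x_{i+1} = (x_i − d_i)/19. The first 4 digits are (1, 16, 8, 11).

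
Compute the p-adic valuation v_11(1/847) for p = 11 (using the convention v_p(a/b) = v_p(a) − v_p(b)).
v_11(1/847) = -2

Factor powers of 11 from the numerator and denominator of the reduced fraction: 1 = 11^0 · 1 and 847 = 11^2 · 7. Apply v_p(a/b) = v_p(a) − v_p(b): v_11(1/847) = 0 − 2 = -2.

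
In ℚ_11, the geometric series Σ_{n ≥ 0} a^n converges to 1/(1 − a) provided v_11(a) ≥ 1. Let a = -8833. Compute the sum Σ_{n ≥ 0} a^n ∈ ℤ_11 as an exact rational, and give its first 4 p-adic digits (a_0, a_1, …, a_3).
Σ a^n = 1/(1 − a) = 1/8834;  first 4 digits = (1, 0, 4, 4)

v_11(a) = 2 ≥ 1, so the series converges in ℤ_11 to 1/(1 − a) = 1/(1 − (-8833)) = 1/8834. Expand this rational in ℤ_11: compute digits iteratively via d_i = x_i mod 11, x_{i+1} = (x_i − d_i)/11. The first 4 digits are (1, 0, 4, 4).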